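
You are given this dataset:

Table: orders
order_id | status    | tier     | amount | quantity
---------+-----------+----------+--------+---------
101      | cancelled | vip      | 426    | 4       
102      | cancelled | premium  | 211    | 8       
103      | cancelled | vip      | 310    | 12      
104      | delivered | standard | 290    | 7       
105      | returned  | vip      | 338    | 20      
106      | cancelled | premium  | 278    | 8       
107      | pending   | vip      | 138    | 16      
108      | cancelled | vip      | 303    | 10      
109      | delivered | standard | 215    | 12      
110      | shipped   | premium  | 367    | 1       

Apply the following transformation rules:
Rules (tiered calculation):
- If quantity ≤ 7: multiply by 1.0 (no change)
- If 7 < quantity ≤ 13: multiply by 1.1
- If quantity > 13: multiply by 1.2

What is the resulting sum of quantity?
110.2

Step 1: Tier 1 (quantity ≤ 7): 3 records, sum = 12 × 1.0 = 12.0
Step 2: Tier 2 (7 < quantity ≤ 13): 5 records, sum = 50 × 1.1 = 55.0
Step 3: Tier 3 (quantity > 13): 2 records, sum = 36 × 1.2 = 43.2
Step 4: Final sum = 12.0 + 55.0 + 43.2 = 110.2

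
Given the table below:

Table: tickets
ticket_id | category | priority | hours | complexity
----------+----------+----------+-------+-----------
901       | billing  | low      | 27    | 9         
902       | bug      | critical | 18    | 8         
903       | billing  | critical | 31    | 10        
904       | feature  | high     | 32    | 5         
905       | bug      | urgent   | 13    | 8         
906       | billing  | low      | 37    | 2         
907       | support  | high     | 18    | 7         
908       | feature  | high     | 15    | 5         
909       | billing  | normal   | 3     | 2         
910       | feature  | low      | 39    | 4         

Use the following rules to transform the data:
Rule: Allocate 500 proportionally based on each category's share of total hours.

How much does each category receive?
billing: 210.3, bug: 66.52, feature: 184.55, support: 38.63

Step 1: Calculate total hours = 233
Step 2: Calculate each category's proportion:
  billing: 98/233 = 42.06% → 210.3
  bug: 31/233 = 13.30% → 66.52
  feature: 86/233 = 36.91% → 184.55
  support: 18/233 = 7.73% → 38.63
Step 3: Verify: sum of allocations ≈ 500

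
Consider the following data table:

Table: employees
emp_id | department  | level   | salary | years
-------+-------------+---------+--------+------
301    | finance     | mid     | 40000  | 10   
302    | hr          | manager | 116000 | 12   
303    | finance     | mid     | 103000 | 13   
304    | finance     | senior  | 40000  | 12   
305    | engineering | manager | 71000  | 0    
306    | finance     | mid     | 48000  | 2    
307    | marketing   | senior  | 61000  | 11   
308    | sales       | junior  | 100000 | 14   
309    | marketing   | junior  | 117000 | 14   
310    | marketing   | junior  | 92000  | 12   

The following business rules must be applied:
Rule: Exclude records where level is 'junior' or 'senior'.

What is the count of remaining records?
5

Step 1: Count records to exclude
  - 3 (junior) + 2 (senior) = 5 records
Step 2: Total records: 10
Step 3: Remaining = 10 - 5 = 5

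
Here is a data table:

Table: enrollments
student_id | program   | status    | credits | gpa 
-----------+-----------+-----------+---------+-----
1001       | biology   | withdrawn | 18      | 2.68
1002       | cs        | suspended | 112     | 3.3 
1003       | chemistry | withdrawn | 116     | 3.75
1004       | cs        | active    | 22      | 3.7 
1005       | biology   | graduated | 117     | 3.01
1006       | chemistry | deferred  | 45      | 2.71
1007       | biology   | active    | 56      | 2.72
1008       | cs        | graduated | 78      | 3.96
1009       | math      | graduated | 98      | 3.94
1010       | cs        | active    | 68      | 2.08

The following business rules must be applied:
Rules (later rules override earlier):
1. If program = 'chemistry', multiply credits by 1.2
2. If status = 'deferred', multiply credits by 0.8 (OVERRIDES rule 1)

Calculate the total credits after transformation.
744.2

Step 1: Rule 2 takes priority for records with status = 'deferred'
  - 1 records: 45 × 0.8 = 36.0
Step 2: Rule 1 applies to remaining records with program = 'chemistry'
  - 1 records: 116 × 1.2 = 139.2
Step 3: Other records unchanged: 569
Step 4: Final sum = 36.0 + 139.2 + 569 = 744.2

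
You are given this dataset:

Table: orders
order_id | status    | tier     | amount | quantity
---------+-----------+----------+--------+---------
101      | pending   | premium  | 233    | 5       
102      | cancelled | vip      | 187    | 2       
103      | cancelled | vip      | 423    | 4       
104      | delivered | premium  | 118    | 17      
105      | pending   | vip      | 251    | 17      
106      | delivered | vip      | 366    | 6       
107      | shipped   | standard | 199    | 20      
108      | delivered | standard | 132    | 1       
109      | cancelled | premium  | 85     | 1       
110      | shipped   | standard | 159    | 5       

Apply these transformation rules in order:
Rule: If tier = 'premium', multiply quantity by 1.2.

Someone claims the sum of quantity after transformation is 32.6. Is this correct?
No, the correct result is 82.6.

Step 1: Calculate the correct sum after transformation
Step 2: Apply multiplier 1.2 to records where tier = 'premium'
Step 3: Correct result = 82.6
Step 4: Claimed result = 32.6
Step 5: 82.6 ≠ 32.6
Conclusion: The claimed result is incorrect. The correct answer is 82.6.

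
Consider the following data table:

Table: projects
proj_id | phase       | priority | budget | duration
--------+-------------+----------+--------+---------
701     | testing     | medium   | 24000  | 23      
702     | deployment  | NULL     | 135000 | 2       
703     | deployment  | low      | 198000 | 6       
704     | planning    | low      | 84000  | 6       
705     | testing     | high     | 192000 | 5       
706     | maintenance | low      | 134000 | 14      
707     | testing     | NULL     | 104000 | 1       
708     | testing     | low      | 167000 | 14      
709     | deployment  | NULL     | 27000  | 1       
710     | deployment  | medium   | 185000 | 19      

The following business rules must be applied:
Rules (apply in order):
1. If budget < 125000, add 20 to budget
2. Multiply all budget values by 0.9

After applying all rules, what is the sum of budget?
1125072.0

Step 1: Apply Rule 1 - Add 20 to records with budget < 125000
  - 4 records affected: 239000 + (4 × 20) = 239080
  - Unaffected records: 1011000
  - Sum after Rule 1: 1250080
Step 2: Apply Rule 2 - Multiply all by 0.9
  - 1250080 × 0.9 = 1125072.0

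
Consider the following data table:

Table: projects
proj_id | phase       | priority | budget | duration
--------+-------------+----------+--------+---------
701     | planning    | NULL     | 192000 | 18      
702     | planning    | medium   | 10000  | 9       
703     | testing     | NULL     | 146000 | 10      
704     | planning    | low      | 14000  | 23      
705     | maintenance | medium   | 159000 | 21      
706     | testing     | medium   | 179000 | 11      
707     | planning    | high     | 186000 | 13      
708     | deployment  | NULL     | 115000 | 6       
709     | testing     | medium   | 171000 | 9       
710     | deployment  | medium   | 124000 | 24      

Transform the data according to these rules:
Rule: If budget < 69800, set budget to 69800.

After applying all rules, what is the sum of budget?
1411600

Step 1: 2 records have budget < 69800
Step 2: These records originally summed to 24000
Step 3: After setting to minimum: 2 × 69800 = 139600
Step 4: Unaffected records sum: 1272000
Step 5: Final sum = 139600 + 1272000 = 1411600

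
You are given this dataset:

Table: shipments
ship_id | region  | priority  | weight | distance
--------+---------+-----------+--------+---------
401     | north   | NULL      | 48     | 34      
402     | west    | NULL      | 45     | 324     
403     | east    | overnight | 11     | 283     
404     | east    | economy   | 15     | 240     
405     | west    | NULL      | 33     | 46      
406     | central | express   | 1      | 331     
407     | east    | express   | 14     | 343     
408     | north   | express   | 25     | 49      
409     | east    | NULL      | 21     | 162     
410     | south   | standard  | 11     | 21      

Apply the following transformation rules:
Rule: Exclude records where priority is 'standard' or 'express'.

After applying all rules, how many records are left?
6

Step 1: Count records to exclude
  - 1 (standard) + 3 (express) = 4 records
Step 2: Total records: 10
Step 3: Remaining = 10 - 4 = 6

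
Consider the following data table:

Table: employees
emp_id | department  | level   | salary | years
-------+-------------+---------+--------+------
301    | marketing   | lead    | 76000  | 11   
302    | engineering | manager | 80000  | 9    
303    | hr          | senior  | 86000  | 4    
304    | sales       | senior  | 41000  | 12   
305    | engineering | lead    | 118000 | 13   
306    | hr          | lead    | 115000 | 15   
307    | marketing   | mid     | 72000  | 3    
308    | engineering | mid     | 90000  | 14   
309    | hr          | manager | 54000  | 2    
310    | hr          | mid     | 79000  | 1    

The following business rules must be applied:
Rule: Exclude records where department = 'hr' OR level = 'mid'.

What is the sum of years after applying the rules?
45

Step 1: Find records where department = 'hr' OR level = 'mid'
Step 2: 6 records match, summing to 39
Step 3: Original sum: 84
Step 4: Remaining sum = 84 - 39 = 45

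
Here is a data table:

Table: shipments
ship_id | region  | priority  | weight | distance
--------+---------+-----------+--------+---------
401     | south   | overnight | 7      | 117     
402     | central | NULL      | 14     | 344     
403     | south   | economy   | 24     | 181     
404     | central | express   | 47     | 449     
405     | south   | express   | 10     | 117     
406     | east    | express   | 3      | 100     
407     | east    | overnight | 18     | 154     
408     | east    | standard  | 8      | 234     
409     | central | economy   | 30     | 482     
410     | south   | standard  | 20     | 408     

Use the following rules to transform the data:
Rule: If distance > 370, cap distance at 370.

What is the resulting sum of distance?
2357

Step 1: 3 records have distance > 370
Step 2: These records originally summed to 1339
Step 3: After capping: 3 × 370 = 1110
Step 4: Unaffected records sum: 1247
Step 5: Final sum = 1110 + 1247 = 2357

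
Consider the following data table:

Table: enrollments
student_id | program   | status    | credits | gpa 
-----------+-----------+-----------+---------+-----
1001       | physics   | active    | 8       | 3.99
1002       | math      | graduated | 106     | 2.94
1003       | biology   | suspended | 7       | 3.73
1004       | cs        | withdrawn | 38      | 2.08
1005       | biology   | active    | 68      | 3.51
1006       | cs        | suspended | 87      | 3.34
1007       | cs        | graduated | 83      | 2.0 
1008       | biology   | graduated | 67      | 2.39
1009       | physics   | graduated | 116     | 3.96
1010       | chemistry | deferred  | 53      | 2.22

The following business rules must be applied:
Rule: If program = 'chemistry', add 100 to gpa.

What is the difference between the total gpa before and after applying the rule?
100.0

Step 1: Original sum of gpa = 30.16
Step 2: 1 records have program = 'chemistry'
Step 3: Each affected record changes by 100
Step 4: Total change = 1 × 100 = 100
Step 5: New sum = 30.16 + 100 = 130.16
Step 6: Difference = |130.16 - 30.16| = 100.0
        (Sum increased by 100.0)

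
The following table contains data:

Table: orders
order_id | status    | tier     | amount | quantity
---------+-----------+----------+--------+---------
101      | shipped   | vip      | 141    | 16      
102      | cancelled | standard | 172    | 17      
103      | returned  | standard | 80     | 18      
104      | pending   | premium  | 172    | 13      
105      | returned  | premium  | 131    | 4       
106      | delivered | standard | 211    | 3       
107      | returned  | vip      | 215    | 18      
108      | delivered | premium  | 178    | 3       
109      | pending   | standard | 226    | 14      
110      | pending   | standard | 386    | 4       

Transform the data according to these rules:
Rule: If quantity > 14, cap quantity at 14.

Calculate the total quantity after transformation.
97

Step 1: 4 records have quantity > 14
Step 2: These records originally summed to 69
Step 3: After capping: 4 × 14 = 56
Step 4: Unaffected records sum: 41
Step 5: Final sum = 56 + 41 = 97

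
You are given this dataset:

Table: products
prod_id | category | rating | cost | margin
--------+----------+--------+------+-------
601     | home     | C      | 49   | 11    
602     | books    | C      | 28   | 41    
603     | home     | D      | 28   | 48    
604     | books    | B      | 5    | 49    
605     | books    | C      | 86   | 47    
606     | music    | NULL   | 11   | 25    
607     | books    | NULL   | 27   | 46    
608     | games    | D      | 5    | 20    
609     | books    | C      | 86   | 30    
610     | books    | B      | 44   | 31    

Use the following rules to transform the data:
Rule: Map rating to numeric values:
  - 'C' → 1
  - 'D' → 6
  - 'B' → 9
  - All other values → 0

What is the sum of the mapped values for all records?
34

Step 1: Apply mapping to each record
Step 2: Count by status:
  'C': 4 records × 1 = 4
  'D': 2 records × 6 = 12
  'B': 2 records × 9 = 18
Step 3: Sum all mapped values = 34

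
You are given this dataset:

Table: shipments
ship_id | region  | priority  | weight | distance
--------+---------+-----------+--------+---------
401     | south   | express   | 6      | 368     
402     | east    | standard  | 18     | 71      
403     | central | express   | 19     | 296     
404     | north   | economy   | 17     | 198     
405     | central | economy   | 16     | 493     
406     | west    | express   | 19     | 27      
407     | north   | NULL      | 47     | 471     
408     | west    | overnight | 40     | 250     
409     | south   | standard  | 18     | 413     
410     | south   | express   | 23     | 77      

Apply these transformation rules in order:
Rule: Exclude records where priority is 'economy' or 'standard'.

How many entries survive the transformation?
6

Step 1: Count records to exclude
  - 2 (economy) + 2 (standard) = 4 records
Step 2: Total records: 10
Step 3: Remaining = 10 - 4 = 6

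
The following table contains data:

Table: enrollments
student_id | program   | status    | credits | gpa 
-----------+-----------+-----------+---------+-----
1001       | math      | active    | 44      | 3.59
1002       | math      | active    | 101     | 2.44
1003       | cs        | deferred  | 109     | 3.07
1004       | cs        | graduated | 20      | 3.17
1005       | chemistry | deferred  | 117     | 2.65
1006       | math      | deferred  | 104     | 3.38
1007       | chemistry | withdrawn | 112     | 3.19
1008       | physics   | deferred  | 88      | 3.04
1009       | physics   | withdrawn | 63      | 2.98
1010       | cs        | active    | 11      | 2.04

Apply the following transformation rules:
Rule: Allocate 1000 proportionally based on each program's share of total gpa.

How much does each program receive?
chemistry: 197.63, cs: 280.2, math: 318.44, physics: 203.72

Step 1: Calculate total gpa = 29.55
Step 2: Calculate each program's proportion:
  chemistry: 5.84/29.55 = 19.76% → 197.63
  cs: 8.28/29.55 = 28.02% → 280.2
  math: 9.41/29.55 = 31.84% → 318.44
  physics: 6.02/29.55 = 20.37% → 203.72
Step 3: Verify: sum of allocations ≈ 1000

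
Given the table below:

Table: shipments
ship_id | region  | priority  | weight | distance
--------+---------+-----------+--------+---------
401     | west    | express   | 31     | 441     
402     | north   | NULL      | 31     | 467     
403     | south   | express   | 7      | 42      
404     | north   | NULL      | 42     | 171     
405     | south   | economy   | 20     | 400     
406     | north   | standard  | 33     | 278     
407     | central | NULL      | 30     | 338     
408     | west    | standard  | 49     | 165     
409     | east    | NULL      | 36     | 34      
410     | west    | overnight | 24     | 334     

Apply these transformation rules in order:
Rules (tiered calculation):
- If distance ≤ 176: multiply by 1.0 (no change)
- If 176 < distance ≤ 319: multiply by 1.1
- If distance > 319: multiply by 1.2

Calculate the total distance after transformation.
3093.8

Step 1: Tier 1 (distance ≤ 176): 4 records, sum = 412 × 1.0 = 412.0
Step 2: Tier 2 (176 < distance ≤ 319): 1 records, sum = 278 × 1.1 = 305.8
Step 3: Tier 3 (distance > 319): 5 records, sum = 1980 × 1.2 = 2376.0
Step 4: Final sum = 412.0 + 305.8 + 2376.0 = 3093.8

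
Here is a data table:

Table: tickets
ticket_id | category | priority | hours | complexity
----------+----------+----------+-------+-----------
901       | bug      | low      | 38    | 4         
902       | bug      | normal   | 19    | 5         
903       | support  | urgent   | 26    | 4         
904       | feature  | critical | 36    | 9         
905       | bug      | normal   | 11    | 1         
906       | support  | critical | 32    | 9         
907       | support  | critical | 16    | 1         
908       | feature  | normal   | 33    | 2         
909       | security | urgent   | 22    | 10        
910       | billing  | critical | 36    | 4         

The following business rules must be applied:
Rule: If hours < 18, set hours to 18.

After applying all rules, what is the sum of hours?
278

Step 1: 2 records have hours < 18
Step 2: These records originally summed to 27
Step 3: After setting to minimum: 2 × 18 = 36
Step 4: Unaffected records sum: 242
Step 5: Final sum = 36 + 242 = 278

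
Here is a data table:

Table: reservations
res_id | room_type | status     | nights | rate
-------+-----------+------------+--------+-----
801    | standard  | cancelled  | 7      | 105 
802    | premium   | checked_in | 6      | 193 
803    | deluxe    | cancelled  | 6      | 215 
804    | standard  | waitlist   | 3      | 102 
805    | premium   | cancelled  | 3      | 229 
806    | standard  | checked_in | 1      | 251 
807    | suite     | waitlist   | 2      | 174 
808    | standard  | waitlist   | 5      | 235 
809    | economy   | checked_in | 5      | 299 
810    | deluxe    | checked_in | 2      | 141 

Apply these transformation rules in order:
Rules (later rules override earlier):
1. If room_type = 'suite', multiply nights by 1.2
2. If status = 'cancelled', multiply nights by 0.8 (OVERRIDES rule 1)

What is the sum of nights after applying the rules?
37.2

Step 1: Rule 2 takes priority for records with status = 'cancelled'
  - 3 records: 16 × 0.8 = 12.8
Step 2: Rule 1 applies to remaining records with room_type = 'suite'
  - 1 records: 2 × 1.2 = 2.4
Step 3: Other records unchanged: 22
Step 4: Final sum = 12.8 + 2.4 + 22 = 37.2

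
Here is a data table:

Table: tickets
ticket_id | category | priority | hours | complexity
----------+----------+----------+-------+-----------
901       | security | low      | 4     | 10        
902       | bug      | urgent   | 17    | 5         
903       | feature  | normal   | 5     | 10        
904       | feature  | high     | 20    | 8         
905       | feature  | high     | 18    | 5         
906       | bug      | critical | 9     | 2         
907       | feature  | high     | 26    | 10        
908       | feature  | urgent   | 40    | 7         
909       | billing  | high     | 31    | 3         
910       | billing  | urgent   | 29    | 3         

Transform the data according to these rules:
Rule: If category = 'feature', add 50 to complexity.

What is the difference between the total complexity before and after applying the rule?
250

Step 1: Original sum of complexity = 63
Step 2: 5 records have category = 'feature'
Step 3: Each affected record changes by 50
Step 4: Total change = 5 × 50 = 250
Step 5: New sum = 63 + 250 = 313
Step 6: Difference = |313 - 63| = 250
        (Sum increased by 250)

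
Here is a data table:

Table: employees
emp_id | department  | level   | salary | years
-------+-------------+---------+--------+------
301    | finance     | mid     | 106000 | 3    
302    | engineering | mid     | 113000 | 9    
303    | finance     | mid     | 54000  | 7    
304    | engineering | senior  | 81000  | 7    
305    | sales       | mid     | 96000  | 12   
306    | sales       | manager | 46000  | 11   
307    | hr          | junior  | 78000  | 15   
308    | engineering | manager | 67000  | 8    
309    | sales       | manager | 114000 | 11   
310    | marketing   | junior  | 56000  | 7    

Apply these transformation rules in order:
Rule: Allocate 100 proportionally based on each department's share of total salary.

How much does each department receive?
engineering: 32.18, finance: 19.73, hr: 9.62, marketing: 6.91, sales: 31.57

Step 1: Calculate total salary = 811000
Step 2: Calculate each department's proportion:
  engineering: 261000/811000 = 32.18% → 32.18
  finance: 160000/811000 = 19.73% → 19.73
  hr: 78000/811000 = 9.62% → 9.62
  marketing: 56000/811000 = 6.91% → 6.91
  sales: 256000/811000 = 31.57% → 31.57
Step 3: Verify: sum of allocations ≈ 100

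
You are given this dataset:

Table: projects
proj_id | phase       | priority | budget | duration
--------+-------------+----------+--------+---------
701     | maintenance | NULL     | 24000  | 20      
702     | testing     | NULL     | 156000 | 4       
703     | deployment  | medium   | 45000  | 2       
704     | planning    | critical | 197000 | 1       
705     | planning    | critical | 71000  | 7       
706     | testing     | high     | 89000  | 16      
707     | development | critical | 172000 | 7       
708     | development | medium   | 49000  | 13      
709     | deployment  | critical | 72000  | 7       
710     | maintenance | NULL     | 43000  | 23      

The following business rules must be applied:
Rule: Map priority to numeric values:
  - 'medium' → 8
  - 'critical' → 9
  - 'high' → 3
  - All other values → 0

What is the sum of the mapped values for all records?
55

Step 1: Apply mapping to each record
Step 2: Count by status:
  'medium': 2 records × 8 = 16
  'critical': 4 records × 9 = 36
  'high': 1 records × 3 = 3
Step 3: Sum all mapped values = 55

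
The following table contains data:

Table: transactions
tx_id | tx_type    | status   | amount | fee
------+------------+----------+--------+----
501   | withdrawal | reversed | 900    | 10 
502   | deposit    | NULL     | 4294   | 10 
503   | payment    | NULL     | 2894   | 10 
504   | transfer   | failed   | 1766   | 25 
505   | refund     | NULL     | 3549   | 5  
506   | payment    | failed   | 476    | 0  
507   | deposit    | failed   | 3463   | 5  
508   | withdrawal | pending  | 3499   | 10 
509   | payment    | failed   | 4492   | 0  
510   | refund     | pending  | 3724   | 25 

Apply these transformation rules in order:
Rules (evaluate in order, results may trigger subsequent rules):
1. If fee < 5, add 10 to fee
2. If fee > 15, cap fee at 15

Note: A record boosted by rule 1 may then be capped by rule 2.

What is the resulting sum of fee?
100

Step 1: Apply rule 1 to records with fee < 5
  - 2 records get bonus of 10
  - Of these, 0 records then exceed 15 and get capped
Step 2: Apply rule 2 to records with fee > 15
  - 2 records (original) are capped
Step 3: Calculate final sum = 100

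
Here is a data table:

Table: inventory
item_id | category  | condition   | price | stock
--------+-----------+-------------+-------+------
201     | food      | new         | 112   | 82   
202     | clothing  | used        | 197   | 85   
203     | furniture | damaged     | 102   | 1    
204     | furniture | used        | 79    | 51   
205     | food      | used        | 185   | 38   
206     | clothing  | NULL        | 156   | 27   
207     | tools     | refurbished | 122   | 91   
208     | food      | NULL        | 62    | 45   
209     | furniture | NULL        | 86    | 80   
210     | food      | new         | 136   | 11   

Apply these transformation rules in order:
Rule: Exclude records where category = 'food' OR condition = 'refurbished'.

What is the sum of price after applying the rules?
620

Step 1: Find records where category = 'food' OR condition = 'refurbished'
Step 2: 5 records match, summing to 617
Step 3: Original sum: 1237
Step 4: Remaining sum = 1237 - 617 = 620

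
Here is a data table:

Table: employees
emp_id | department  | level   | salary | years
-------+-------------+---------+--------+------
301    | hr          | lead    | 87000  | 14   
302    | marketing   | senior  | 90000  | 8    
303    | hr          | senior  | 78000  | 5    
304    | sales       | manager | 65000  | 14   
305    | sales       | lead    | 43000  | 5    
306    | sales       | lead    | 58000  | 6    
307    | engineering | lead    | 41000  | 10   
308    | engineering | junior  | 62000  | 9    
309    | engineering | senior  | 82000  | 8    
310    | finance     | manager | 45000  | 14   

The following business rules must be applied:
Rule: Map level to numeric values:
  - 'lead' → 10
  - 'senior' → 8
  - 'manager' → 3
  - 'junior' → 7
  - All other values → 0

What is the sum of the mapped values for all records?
77

Step 1: Apply mapping to each record
Step 2: Count by status:
  'lead': 4 records × 10 = 40
  'senior': 3 records × 8 = 24
  'manager': 2 records × 3 = 6
  'junior': 1 records × 7 = 7
Step 3: Sum all mapped values = 77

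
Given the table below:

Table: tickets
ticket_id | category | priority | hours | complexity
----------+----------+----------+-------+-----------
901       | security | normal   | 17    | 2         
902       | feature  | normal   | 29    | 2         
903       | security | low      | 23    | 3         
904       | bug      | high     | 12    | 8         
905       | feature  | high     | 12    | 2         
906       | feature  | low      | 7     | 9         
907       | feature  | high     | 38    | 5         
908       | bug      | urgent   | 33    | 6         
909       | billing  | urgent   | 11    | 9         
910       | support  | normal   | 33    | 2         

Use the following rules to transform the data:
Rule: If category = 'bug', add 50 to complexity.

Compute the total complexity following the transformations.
148

Step 1: Count records where category = 'bug': 2
Step 2: Total bonus added: 2 × 50 = 100
Step 3: Original sum of complexity: 48
Step 4: Final sum = 48 + 100 = 148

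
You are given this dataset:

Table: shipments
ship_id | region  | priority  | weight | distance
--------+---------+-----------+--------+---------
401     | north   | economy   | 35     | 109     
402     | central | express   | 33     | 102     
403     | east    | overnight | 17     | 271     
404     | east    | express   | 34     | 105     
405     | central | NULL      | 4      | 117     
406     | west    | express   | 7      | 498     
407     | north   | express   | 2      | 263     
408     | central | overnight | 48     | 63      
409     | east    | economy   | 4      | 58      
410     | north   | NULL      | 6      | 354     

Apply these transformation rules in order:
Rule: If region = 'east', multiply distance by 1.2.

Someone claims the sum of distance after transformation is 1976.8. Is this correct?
No, the correct result is 2026.8.

Step 1: Calculate the correct sum after transformation
Step 2: Apply multiplier 1.2 to records where region = 'east'
Step 3: Correct result = 2026.8
Step 4: Claimed result = 1976.8
Step 5: 2026.8 ≠ 1976.8
Conclusion: The claimed result is incorrect. The correct answer is 2026.8.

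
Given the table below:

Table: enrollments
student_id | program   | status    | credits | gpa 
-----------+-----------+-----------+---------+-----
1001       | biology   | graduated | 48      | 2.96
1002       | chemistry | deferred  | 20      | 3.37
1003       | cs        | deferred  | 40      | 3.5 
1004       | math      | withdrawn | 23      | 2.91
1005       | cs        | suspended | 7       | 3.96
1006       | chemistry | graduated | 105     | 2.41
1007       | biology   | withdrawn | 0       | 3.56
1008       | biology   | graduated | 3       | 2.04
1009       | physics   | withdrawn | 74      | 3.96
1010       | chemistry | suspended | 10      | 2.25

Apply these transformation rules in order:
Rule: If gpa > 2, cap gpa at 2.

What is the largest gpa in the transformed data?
2

Step 1: Original maximum gpa = 3.96
Step 2: Apply cap at 2
Step 3: 10 records had gpa > 2 and were capped
Step 4: Maximum after transformation = 2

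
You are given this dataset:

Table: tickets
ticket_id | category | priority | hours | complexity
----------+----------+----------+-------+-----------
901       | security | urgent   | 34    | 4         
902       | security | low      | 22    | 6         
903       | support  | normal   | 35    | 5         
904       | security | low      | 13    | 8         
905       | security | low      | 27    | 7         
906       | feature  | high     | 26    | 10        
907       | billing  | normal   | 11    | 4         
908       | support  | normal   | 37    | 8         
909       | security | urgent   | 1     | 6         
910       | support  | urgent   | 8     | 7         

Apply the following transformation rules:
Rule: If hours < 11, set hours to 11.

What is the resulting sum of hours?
227

Step 1: 2 records have hours < 11
Step 2: These records originally summed to 9
Step 3: After setting to minimum: 2 × 11 = 22
Step 4: Unaffected records sum: 205
Step 5: Final sum = 22 + 205 = 227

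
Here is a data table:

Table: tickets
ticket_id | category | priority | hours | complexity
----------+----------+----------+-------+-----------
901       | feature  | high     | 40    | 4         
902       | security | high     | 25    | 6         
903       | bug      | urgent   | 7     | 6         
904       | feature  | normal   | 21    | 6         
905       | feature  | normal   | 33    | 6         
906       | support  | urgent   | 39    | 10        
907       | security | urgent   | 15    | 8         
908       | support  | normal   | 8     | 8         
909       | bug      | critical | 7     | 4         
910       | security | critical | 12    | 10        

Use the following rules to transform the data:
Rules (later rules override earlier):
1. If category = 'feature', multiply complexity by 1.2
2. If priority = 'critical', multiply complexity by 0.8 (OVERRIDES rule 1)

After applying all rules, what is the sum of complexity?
68.4

Step 1: Rule 2 takes priority for records with priority = 'critical'
  - 2 records: 14 × 0.8 = 11.2
Step 2: Rule 1 applies to remaining records with category = 'feature'
  - 3 records: 16 × 1.2 = 19.2
Step 3: Other records unchanged: 38
Step 4: Final sum = 11.2 + 19.2 + 38 = 68.4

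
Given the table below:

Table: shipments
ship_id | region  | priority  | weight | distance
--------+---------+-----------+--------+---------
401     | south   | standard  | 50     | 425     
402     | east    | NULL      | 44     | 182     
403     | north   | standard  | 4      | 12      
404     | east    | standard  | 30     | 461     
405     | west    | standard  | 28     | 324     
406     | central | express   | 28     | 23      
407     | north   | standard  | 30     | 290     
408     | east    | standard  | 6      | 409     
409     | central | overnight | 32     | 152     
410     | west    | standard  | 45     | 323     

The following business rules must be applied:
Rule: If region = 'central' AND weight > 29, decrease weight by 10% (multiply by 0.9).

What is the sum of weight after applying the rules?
293.8

Step 1: Find records where region = 'central' AND weight > 29
Step 2: 1 records match, summing to 32
Step 3: After multiplier: 32 × 0.9 = 28.8
Step 4: Unaffected records sum: 265
Step 5: Final sum = 28.8 + 265 = 293.8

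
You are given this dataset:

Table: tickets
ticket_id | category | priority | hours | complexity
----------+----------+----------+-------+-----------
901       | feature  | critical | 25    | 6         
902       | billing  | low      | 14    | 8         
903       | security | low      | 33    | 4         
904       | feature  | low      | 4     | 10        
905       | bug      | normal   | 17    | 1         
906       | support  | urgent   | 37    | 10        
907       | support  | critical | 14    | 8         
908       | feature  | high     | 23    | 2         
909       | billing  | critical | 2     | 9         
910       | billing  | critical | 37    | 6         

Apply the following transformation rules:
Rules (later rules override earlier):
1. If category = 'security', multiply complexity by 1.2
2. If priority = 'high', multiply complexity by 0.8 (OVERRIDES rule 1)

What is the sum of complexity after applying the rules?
64.4

Step 1: Rule 2 takes priority for records with priority = 'high'
  - 1 records: 2 × 0.8 = 1.6
Step 2: Rule 1 applies to remaining records with category = 'security'
  - 1 records: 4 × 1.2 = 4.8
Step 3: Other records unchanged: 58
Step 4: Final sum = 1.6 + 4.8 + 58 = 64.4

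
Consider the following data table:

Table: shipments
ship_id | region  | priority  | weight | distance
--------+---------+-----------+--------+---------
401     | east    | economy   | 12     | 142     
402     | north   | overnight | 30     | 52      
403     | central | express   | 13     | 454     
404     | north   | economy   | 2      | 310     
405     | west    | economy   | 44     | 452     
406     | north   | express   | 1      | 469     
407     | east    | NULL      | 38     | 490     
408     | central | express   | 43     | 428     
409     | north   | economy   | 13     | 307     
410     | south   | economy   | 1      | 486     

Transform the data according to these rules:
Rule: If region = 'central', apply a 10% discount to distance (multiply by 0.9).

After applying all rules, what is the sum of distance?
3501.8

Step 1: Records with region = 'central' have total distance = 882
Step 2: Apply multiplier: 882 × 0.9 = 793.8
Step 3: Other records total: 2708
Step 4: Final sum = 793.8 + 2708 = 3501.8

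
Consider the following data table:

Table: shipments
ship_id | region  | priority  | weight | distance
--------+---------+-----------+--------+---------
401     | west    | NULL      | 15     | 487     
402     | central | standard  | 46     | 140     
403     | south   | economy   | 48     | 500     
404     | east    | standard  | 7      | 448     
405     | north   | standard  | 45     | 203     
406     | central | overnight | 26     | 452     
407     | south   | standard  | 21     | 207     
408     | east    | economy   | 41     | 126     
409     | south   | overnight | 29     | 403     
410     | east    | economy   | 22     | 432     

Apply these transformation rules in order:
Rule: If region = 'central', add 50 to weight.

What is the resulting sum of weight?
400

Step 1: Count records where region = 'central': 2
Step 2: Total bonus added: 2 × 50 = 100
Step 3: Original sum of weight: 300
Step 4: Final sum = 300 + 100 = 400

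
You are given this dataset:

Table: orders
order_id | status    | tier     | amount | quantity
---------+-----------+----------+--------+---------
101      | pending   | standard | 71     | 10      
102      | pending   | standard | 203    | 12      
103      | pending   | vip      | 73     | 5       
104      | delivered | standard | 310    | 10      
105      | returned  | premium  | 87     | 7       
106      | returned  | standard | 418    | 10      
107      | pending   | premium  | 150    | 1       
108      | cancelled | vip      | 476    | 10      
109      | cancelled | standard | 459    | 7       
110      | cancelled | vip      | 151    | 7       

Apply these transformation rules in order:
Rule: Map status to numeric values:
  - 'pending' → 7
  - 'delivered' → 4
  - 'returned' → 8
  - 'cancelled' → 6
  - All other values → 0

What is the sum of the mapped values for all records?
66

Step 1: Apply mapping to each record
Step 2: Count by status:
  'pending': 4 records × 7 = 28
  'delivered': 1 records × 4 = 4
  'returned': 2 records × 8 = 16
  'cancelled': 3 records × 6 = 18
Step 3: Sum all mapped values = 66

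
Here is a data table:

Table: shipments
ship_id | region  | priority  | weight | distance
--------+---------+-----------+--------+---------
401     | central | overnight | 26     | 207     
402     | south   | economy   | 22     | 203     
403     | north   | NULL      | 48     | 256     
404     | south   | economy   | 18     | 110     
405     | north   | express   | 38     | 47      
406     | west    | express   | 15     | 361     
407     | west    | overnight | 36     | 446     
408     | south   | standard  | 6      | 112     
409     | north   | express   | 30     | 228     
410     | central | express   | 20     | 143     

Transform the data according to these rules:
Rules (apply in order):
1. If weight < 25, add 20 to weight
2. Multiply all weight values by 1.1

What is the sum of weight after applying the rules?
394.9

Step 1: Apply Rule 1 - Add 20 to records with weight < 25
  - 5 records affected: 81 + (5 × 20) = 181
  - Unaffected records: 178
  - Sum after Rule 1: 359
Step 2: Apply Rule 2 - Multiply all by 1.1
  - 359 × 1.1 = 394.9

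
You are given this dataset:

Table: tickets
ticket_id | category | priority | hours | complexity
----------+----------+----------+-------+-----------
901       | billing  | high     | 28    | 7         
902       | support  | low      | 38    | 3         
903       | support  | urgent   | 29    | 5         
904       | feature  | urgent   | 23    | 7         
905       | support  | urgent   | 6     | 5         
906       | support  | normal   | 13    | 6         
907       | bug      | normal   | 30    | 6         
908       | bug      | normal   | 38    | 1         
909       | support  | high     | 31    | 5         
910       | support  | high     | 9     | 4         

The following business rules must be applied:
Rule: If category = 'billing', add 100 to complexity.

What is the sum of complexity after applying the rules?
149

Step 1: Count records where category = 'billing': 1
Step 2: Total bonus added: 1 × 100 = 100
Step 3: Original sum of complexity: 49
Step 4: Final sum = 49 + 100 = 149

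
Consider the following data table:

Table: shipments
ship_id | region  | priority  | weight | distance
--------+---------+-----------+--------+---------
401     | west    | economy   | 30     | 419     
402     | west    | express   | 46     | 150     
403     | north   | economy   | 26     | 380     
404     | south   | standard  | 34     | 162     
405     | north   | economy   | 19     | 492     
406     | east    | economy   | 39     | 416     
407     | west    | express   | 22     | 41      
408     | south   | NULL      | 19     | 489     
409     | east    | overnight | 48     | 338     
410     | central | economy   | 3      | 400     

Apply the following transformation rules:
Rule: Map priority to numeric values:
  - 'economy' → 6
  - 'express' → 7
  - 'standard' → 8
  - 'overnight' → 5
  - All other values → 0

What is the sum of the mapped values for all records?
57

Step 1: Apply mapping to each record
Step 2: Count by status:
  'economy': 5 records × 6 = 30
  'express': 2 records × 7 = 14
  'standard': 1 records × 8 = 8
  'overnight': 1 records × 5 = 5
Step 3: Sum all mapped values = 57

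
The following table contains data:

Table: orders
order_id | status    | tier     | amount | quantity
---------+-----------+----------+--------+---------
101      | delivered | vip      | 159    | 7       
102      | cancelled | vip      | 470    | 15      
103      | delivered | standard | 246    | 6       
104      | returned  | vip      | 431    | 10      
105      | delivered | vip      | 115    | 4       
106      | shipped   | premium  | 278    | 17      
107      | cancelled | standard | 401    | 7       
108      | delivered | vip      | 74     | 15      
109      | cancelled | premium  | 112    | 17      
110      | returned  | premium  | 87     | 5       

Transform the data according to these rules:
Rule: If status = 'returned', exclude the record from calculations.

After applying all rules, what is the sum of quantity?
88

Step 1: Identify records where status = 'returned'
Step 2: The excluded records sum to 15
Step 3: Original total quantity = 103
Step 4: Remaining total = 103 - 15 = 88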